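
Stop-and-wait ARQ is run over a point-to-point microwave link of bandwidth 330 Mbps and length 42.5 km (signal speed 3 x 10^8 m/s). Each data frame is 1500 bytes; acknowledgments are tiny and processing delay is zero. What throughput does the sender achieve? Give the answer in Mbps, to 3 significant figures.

37.5 Mbps

t_tx = L/R = 12000/330000000 = 3.63636e-05 s.
t_prop = 42500/300000000 = 0.000141667 s; RTT = 0.000283333 s.
Cycle = t_tx + RTT = 0.000319697 s.
Throughput = L / cycle = 12000 / 0.000319697 = 37.5 Mbps.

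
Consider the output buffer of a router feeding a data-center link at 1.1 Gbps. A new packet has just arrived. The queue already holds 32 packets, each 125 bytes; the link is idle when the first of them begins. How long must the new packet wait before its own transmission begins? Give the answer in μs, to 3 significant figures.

29.1 μs

Each queued packet: L/R = 1000/1100000000 = 0.909091 μs.
32 queued → 29.0909 μs.
Queuing delay = 29.1 μs.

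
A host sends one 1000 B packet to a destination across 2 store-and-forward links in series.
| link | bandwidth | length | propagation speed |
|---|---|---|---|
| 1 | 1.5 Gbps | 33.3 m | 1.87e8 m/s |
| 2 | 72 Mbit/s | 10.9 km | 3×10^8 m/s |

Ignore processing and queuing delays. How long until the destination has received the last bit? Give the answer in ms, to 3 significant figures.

L = 1000 × 8 = 8000 bits.
Transmission delays (L/R per hop): 0.00533333, 0.111111 ms; sum = 0.116444 ms.
Propagation delays (d/s per hop): 0.000178075, 0.0363333 ms; sum = 0.0365114 ms.
End-to-end = 0.153 ms.

0.153 ms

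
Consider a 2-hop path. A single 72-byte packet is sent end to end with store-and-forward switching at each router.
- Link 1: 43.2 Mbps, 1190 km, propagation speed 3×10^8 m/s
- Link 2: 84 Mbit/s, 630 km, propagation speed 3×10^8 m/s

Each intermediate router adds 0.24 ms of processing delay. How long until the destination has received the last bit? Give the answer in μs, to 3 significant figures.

6330 μs

L = 72 × 8 = 576 bits.
Transmission delays (L/R per hop): 13.3333, 6.85714 μs; sum = 20.1905 μs.
Propagation delays (d/s per hop): 3966.67, 2100 μs; sum = 6066.67 μs.
Processing at 1 router(s): 1 × 0.24 ms = 240 μs.
End-to-end = 6330 μs.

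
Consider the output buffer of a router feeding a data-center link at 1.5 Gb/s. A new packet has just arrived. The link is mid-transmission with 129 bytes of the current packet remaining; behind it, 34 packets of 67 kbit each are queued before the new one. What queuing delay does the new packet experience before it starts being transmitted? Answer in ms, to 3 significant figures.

1.52 ms

Each queued packet: L/R = 67000/1500000000 = 0.0446667 ms.
34 queued → 1.51867 ms.
Plus remaining 1032 bits of current packet: 0.000688 ms.
Queuing delay = 1.52 ms.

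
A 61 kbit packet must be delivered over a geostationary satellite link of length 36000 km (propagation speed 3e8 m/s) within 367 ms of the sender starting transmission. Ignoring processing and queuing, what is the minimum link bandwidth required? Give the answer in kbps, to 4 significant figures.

247.0 kbps

Propagation delay = 36000000 / 300000000 = 120 ms.
Transmission budget = 367 − 120 = 247 ms.
R ≥ L / t_tx = 61000 bits / 0.247 s = 247.0 kbps.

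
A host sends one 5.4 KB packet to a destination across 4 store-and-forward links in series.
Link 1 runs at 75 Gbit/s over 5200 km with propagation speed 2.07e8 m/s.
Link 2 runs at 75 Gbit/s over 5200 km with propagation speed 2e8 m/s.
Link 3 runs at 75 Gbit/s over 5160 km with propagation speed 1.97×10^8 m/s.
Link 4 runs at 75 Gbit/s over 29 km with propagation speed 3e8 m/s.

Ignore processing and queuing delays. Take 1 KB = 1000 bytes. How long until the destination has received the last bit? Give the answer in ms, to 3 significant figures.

77.4 ms

L = 43200 bits.
Transmission delay per hop = L/R = 43200/75000000000 = 0.000576 ms; 4 hops → 0.002304 ms.
Propagation delays (d/s per hop): 25.1208, 26, 26.1929, 0.0966667 ms; sum = 77.4103 ms.
End-to-end = 77.4 ms.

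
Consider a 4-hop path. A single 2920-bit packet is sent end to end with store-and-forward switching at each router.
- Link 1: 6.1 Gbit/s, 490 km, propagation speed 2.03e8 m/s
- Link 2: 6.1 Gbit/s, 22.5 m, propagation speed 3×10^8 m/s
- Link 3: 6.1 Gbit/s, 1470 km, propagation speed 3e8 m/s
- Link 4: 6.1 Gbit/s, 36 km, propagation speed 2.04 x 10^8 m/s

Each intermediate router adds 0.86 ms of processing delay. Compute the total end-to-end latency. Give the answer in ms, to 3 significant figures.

10.1 ms

Transmission delay per hop = L/R = 2920/6100000000 = 0.000478689 ms; 4 hops → 0.00191475 ms.
Propagation delays (d/s per hop): 2.41379, 7.5e-05, 4.9, 0.176471 ms; sum = 7.49034 ms.
Processing at 3 router(s): 3 × 0.86 ms = 2.58 ms.
End-to-end = 10.1 ms.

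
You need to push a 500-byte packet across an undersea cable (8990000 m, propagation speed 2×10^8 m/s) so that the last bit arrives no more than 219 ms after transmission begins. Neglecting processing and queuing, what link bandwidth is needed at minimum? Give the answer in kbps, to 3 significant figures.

23.0 kbps

L = 4000 bits.
Propagation delay = 8990000 / 200000000 = 44.95 ms.
Transmission budget = 219 − 44.95 = 174.05 ms.
R ≥ L / t_tx = 4000 bits / 0.17405 s = 23.0 kbps.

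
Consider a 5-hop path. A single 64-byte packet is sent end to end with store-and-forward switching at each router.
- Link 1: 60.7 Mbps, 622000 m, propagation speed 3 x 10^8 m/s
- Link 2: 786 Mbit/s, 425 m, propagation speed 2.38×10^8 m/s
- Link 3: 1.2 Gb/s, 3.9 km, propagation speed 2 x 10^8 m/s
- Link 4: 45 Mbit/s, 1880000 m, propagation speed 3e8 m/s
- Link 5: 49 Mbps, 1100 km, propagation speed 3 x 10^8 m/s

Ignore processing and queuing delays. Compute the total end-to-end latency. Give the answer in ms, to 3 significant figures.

L = 64 × 8 = 512 bits.
Transmission delays (L/R per hop): 0.00843493, 0.000651399, 0.000426667, 0.0113778, 0.010449 ms; sum = 0.0313397 ms.
Propagation delays (d/s per hop): 2.07333, 0.00178571, 0.0195, 6.26667, 3.66667 ms; sum = 12.028 ms.
End-to-end = 12.1 ms.

12.1 ms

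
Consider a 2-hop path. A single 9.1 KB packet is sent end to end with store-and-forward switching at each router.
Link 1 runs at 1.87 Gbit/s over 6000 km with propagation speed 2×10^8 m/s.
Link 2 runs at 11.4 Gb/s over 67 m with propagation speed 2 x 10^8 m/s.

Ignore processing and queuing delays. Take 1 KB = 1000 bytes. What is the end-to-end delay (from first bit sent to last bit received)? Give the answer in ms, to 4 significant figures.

30.05 ms

L = 72800 bits.
Transmission delays (L/R per hop): 0.0389305, 0.00638596 ms; sum = 0.0453164 ms.
Propagation delays (d/s per hop): 30, 0.000335 ms; sum = 30.0003 ms.
End-to-end = 30.05 ms.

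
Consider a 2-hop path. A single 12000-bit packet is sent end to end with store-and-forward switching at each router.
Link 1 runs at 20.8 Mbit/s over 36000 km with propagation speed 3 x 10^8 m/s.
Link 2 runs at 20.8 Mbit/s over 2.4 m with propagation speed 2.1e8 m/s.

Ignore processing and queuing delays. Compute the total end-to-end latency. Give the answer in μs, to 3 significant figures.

121000 μs

Transmission delay per hop = L/R = 12000/20800000 = 576.923 μs; 2 hops → 1153.85 μs.
Propagation delays (d/s per hop): 120000, 0.0114286 μs; sum = 120000 μs.
End-to-end = 121000 μs.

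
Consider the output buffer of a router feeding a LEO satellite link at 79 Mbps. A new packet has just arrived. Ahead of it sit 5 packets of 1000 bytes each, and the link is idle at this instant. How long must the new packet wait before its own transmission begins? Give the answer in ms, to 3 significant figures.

0.506 ms

Each queued packet: L/R = 8000/79000000 = 0.101266 ms.
5 queued → 0.506329 ms.
Queuing delay = 0.506 ms.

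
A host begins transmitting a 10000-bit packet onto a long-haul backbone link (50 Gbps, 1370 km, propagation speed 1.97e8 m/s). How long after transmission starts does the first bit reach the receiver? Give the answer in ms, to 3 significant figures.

First bit experiences only propagation delay: d/s = 1370000/197000000 = 6.95 ms.

6.95 ms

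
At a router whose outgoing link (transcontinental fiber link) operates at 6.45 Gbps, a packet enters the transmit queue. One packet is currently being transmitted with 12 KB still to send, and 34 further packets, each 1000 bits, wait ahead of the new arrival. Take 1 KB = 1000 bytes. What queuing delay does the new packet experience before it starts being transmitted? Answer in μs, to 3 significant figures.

20.2 μs

Each queued packet: L/R = 1000/6450000000 = 0.155039 μs.
34 queued → 5.27132 μs.
Plus remaining 96000 bits of current packet: 14.8837 μs.
Queuing delay = 20.2 μs.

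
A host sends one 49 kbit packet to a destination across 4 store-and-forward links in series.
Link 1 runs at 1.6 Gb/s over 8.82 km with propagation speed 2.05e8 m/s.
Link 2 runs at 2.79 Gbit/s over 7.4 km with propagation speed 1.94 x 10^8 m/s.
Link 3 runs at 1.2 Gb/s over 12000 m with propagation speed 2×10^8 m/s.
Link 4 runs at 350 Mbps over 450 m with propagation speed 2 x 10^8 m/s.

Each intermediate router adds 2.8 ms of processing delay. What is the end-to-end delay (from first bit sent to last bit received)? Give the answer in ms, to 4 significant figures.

L = 49000 bits.
Transmission delays (L/R per hop): 0.030625, 0.0175627, 0.0408333, 0.14 ms; sum = 0.229021 ms.
Propagation delays (d/s per hop): 0.0430244, 0.0381443, 0.06, 0.00225 ms; sum = 0.143419 ms.
Processing at 3 router(s): 3 × 2.8 ms = 8.4 ms.
End-to-end = 8.772 ms.

8.772 ms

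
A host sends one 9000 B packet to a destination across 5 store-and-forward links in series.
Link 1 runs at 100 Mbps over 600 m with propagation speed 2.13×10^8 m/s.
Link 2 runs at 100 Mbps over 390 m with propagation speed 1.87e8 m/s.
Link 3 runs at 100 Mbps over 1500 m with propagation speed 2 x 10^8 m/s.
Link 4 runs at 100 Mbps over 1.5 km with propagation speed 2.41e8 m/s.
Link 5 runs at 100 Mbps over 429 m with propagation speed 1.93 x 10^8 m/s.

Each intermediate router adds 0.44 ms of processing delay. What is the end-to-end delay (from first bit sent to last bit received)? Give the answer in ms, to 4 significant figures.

L = 9000 × 8 = 72000 bits.
Transmission delay per hop = L/R = 72000/100000000 = 0.72 ms; 5 hops → 3.6 ms.
Propagation delays (d/s per hop): 0.0028169, 0.00208556, 0.0075, 0.00622407, 0.0022228 ms; sum = 0.0208493 ms.
Processing at 4 router(s): 4 × 0.44 ms = 1.76 ms.
End-to-end = 5.381 ms.

5.381 ms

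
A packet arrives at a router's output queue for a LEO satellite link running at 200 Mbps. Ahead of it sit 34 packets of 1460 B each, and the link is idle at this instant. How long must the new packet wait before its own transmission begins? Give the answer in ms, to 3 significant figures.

1.99 ms

Each queued packet: L/R = 11680/200000000 = 0.0584 ms.
34 queued → 1.9856 ms.
Queuing delay = 1.99 ms.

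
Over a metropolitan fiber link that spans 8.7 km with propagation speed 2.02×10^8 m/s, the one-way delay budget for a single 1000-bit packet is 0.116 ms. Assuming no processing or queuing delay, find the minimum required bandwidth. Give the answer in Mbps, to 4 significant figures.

13.71 Mbps

Propagation delay = 8700 / 202000000 = 0.0430693 ms.
Transmission budget = 0.116 − 0.0430693 = 0.0729307 ms.
R ≥ L / t_tx = 1000 bits / 7.29307e-05 s = 13.71 Mbps.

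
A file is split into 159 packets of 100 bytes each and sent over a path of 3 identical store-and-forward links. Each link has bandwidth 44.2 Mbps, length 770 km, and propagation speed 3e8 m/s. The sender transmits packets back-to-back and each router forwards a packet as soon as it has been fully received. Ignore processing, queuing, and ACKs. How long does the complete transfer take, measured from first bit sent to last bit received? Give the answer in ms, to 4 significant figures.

10.61 ms

Per-hop transmission t_tx = L/R = 800/44200000 = 0.0180995 ms.
Per-hop propagation t_prop = 770000/300000000 = 2.56667 ms.
Pipeline fill: first packet needs 3·t_tx to clear all hops; remaining 158 packets each add one t_tx.
Total = (3+159-1)·t_tx + 3·t_prop = 161·0.0180995 + 3·2.56667 = 10.61 ms.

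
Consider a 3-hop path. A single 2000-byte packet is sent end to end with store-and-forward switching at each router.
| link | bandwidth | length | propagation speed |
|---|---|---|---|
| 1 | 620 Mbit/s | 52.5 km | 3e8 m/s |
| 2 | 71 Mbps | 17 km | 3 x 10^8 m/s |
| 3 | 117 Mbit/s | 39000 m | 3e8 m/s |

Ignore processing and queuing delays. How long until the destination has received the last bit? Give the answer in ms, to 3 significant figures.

0.750 ms

L = 2000 × 8 = 16000 bits.
Transmission delays (L/R per hop): 0.0258065, 0.225352, 0.136752 ms; sum = 0.387911 ms.
Propagation delays (d/s per hop): 0.175, 0.0566667, 0.13 ms; sum = 0.361667 ms.
End-to-end = 0.750 ms.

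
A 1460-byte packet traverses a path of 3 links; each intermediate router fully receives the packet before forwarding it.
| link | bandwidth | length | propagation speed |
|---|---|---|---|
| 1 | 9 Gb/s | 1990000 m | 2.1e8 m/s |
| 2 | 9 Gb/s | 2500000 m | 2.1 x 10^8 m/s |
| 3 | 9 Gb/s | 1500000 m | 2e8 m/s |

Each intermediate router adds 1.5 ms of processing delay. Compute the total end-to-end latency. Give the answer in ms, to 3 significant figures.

L = 1460 × 8 = 11680 bits.
Transmission delay per hop = L/R = 11680/9000000000 = 0.00129778 ms; 3 hops → 0.00389333 ms.
Propagation delays (d/s per hop): 9.47619, 11.9048, 7.5 ms; sum = 28.881 ms.
Processing at 2 router(s): 2 × 1.5 ms = 3 ms.
End-to-end = 31.9 ms.

31.9 ms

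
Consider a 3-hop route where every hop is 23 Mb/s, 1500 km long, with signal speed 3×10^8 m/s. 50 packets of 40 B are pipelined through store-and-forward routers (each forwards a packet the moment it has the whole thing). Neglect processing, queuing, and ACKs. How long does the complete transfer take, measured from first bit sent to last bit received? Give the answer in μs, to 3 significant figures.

15700 μs

Per-hop transmission t_tx = L/R = 320/23000000 = 13.913 μs.
Per-hop propagation t_prop = 1500000/300000000 = 5000 μs.
Pipeline fill: first packet needs 3·t_tx to clear all hops; remaining 49 packets each add one t_tx.
Total = (3+50-1)·t_tx + 3·t_prop = 52·13.913 + 3·5000 = 15700 μs.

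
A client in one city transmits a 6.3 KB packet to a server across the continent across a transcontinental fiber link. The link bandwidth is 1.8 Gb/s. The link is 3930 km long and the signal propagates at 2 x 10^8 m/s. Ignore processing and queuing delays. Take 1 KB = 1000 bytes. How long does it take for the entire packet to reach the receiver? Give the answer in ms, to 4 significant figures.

19.68 ms

L = 50400 bits.
Transmission delay = L/R = 50400 / 1800000000 = 0.028 ms.
Propagation delay = d/s = 3930000 m / 200000000 m/s = 19.65 ms.
Total = 19.68 ms.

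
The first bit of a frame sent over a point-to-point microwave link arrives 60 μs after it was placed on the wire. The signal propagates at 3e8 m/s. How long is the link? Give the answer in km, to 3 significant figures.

18.0 km

d = s × t_prop = 300000000 × 6e-05 = 18.0 km.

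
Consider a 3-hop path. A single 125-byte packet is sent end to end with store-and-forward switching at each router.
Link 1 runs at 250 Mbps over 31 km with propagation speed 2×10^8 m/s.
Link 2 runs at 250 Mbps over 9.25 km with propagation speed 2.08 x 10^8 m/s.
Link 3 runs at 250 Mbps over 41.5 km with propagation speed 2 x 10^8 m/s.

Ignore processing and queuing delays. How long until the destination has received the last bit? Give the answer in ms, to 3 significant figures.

L = 125 × 8 = 1000 bits.
Transmission delay per hop = L/R = 1000/250000000 = 0.004 ms; 3 hops → 0.012 ms.
Propagation delays (d/s per hop): 0.155, 0.0444712, 0.2075 ms; sum = 0.406971 ms.
End-to-end = 0.419 ms.

0.419 ms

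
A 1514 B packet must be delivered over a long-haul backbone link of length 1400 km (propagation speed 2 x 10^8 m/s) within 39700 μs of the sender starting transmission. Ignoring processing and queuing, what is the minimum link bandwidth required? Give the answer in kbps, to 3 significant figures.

370 kbps

L = 12112 bits.
Propagation delay = 1400000 / 200000000 = 7000 μs.
Transmission budget = 39700 − 7000 = 32700 μs.
R ≥ L / t_tx = 12112 bits / 0.0327 s = 370 kbps.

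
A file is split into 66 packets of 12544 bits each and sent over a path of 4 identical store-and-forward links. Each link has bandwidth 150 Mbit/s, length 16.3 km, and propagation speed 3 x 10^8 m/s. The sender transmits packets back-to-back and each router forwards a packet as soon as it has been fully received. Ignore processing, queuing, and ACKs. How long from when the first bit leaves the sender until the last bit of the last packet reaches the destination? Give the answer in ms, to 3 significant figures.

Per-hop transmission t_tx = L/R = 12544/150000000 = 0.0836267 ms.
Per-hop propagation t_prop = 16300/300000000 = 0.0543333 ms.
Pipeline fill: first packet needs 4·t_tx to clear all hops; remaining 65 packets each add one t_tx.
Total = (4+66-1)·t_tx + 4·t_prop = 69·0.0836267 + 4·0.0543333 = 5.99 ms.

5.99 ms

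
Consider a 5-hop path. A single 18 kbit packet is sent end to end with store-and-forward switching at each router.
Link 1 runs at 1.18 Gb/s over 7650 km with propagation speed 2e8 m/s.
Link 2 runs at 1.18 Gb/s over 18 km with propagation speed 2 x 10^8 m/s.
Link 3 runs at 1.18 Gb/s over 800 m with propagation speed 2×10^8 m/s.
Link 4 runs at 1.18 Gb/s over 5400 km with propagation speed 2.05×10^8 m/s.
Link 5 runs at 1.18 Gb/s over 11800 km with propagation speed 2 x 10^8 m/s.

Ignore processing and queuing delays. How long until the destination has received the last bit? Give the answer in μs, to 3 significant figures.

124000 μs

L = 18000 bits.
Transmission delay per hop = L/R = 18000/1180000000 = 15.2542 μs; 5 hops → 76.2712 μs.
Propagation delays (d/s per hop): 38250, 90, 4, 26341.5, 59000 μs; sum = 123685 μs.
End-to-end = 124000 μs.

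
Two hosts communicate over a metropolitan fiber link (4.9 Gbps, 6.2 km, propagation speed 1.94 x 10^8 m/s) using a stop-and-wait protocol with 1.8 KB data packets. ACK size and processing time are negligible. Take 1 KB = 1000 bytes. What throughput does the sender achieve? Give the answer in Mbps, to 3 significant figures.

215 Mbps

t_tx = L/R = 14400/4900000000 = 2.93878e-06 s.
t_prop = 6200/194000000 = 3.19588e-05 s; RTT = 6.39175e-05 s.
Cycle = t_tx + RTT = 6.68563e-05 s.
Throughput = L / cycle = 14400 / 6.68563e-05 = 215 Mbps.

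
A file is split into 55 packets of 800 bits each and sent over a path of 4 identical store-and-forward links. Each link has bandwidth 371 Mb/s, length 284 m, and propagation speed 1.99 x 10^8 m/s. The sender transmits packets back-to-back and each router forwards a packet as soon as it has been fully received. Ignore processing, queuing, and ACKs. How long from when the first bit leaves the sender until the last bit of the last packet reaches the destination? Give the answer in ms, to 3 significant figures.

0.131 ms

Per-hop transmission t_tx = L/R = 800/371000000 = 0.00215633 ms.
Per-hop propagation t_prop = 284/199000000 = 0.00142714 ms.
Pipeline fill: first packet needs 4·t_tx to clear all hops; remaining 54 packets each add one t_tx.
Total = (4+55-1)·t_tx + 4·t_prop = 58·0.00215633 + 4·0.00142714 = 0.131 ms.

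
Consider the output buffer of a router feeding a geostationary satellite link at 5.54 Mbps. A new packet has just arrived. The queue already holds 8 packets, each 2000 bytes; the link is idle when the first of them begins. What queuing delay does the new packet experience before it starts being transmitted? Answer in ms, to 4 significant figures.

23.10 ms

Each queued packet: L/R = 16000/5540000 = 2.88809 ms.
8 queued → 23.1047 ms.
Queuing delay = 23.10 ms.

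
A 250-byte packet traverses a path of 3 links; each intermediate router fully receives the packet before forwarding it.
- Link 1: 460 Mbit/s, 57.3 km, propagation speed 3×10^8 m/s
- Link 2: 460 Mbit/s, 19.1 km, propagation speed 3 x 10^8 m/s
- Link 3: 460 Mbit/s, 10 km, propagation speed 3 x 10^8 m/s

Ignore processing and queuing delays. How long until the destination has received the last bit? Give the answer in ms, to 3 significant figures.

0.301 ms

L = 250 × 8 = 2000 bits.
Transmission delay per hop = L/R = 2000/460000000 = 0.00434783 ms; 3 hops → 0.0130435 ms.
Propagation delays (d/s per hop): 0.191, 0.0636667, 0.0333333 ms; sum = 0.288 ms.
End-to-end = 0.301 ms.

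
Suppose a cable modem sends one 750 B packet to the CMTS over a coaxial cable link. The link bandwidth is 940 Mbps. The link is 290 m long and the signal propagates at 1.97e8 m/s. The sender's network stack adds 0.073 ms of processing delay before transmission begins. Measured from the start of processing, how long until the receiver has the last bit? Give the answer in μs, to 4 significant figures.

80.86 μs

L = 750 × 8 = 6000 bits.
Transmission delay = L/R = 6000 / 940000000 = 6.38298 μs.
Propagation delay = d/s = 290 m / 197000000 m/s = 1.47208 μs.
Plus processing delay 0.073 ms = 73 μs.
Total = 80.86 μs.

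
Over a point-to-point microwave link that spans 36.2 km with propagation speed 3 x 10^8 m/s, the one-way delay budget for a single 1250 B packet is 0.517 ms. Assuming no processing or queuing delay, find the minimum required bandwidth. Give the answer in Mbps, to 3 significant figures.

25.2 Mbps

L = 10000 bits.
Propagation delay = 36200 / 300000000 = 0.120667 ms.
Transmission budget = 0.517 − 0.120667 = 0.396333 ms.
R ≥ L / t_tx = 10000 bits / 0.000396333 s = 25.2 Mbps.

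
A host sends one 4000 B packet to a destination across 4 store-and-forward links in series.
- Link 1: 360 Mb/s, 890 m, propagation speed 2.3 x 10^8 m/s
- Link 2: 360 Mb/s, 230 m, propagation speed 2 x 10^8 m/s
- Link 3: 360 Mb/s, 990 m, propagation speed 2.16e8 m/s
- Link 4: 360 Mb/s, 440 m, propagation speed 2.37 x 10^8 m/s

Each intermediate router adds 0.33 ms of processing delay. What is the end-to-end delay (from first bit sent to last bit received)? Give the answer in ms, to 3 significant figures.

1.36 ms

L = 4000 × 8 = 32000 bits.
Transmission delay per hop = L/R = 32000/360000000 = 0.0888889 ms; 4 hops → 0.355556 ms.
Propagation delays (d/s per hop): 0.00386957, 0.00115, 0.00458333, 0.00185654 ms; sum = 0.0114594 ms.
Processing at 3 router(s): 3 × 0.33 ms = 0.99 ms.
End-to-end = 1.36 ms.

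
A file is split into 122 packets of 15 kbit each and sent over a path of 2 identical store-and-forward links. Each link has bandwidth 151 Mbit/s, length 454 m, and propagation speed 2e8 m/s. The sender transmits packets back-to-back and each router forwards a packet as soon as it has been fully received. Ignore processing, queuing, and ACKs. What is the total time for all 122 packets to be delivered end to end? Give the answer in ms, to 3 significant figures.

Per-hop transmission t_tx = L/R = 15000/151000000 = 0.0993377 ms.
Per-hop propagation t_prop = 454/200000000 = 0.00227 ms.
Pipeline fill: first packet needs 2·t_tx to clear all hops; remaining 121 packets each add one t_tx.
Total = (2+122-1)·t_tx + 2·t_prop = 123·0.0993377 + 2·0.00227 = 12.2 ms.

12.2 ms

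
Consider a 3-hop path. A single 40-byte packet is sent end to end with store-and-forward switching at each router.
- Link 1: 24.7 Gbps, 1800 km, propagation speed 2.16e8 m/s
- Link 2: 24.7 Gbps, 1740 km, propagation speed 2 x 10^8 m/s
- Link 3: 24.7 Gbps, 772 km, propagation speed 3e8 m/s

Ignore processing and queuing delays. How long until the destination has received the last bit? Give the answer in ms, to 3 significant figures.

19.6 ms

L = 40 × 8 = 320 bits.
Transmission delay per hop = L/R = 320/24700000000 = 1.29555e-05 ms; 3 hops → 3.88664e-05 ms.
Propagation delays (d/s per hop): 8.33333, 8.7, 2.57333 ms; sum = 19.6067 ms.
End-to-end = 19.6 ms.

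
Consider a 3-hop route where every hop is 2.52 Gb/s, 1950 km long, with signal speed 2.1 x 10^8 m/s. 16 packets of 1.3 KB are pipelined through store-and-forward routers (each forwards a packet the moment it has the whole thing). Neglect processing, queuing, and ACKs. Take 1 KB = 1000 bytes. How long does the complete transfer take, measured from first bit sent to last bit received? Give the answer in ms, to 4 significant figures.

27.93 ms

Per-hop transmission t_tx = L/R = 10400/2520000000 = 0.00412698 ms.
Per-hop propagation t_prop = 1950000/210000000 = 9.28571 ms.
Pipeline fill: first packet needs 3·t_tx to clear all hops; remaining 15 packets each add one t_tx.
Total = (3+16-1)·t_tx + 3·t_prop = 18·0.00412698 + 3·9.28571 = 27.93 ms.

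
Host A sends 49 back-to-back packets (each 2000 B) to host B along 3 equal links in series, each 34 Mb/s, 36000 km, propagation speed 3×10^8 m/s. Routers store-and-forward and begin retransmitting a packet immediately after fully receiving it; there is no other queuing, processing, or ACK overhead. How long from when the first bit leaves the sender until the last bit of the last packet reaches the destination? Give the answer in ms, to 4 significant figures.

384.0 ms

Per-hop transmission t_tx = L/R = 16000/34000000 = 0.470588 ms.
Per-hop propagation t_prop = 36000000/300000000 = 120 ms.
Pipeline fill: first packet needs 3·t_tx to clear all hops; remaining 48 packets each add one t_tx.
Total = (3+49-1)·t_tx + 3·t_prop = 51·0.470588 + 3·120 = 384.0 ms.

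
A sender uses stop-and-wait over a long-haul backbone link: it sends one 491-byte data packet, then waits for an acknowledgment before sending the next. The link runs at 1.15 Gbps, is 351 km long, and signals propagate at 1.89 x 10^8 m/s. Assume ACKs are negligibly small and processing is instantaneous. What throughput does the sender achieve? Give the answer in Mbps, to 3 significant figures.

t_tx = L/R = 3928/1150000000 = 3.41565e-06 s.
t_prop = 351000/189000000 = 0.00185714 s; RTT = 0.00371429 s.
Cycle = t_tx + RTT = 0.0037177 s.
Throughput = L / cycle = 3928 / 0.0037177 = 1.06 Mbps.

1.06 Mbps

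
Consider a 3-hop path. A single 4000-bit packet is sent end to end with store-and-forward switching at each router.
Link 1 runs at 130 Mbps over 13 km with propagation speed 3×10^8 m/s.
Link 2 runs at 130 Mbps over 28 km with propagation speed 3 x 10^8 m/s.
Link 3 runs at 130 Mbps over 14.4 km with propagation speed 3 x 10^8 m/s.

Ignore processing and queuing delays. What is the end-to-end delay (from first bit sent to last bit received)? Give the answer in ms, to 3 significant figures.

0.277 ms

Transmission delay per hop = L/R = 4000/130000000 = 0.0307692 ms; 3 hops → 0.0923077 ms.
Propagation delays (d/s per hop): 0.0433333, 0.0933333, 0.048 ms; sum = 0.184667 ms.
End-to-end = 0.277 ms.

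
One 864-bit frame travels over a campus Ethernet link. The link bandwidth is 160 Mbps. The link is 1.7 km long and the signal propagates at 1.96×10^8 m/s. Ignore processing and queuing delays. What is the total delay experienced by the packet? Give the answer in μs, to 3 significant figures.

14.1 μs

Transmission delay = L/R = 864 / 160000000 = 5.4 μs.
Propagation delay = d/s = 1700 m / 196000000 m/s = 8.67347 μs.
Total = 14.1 μs.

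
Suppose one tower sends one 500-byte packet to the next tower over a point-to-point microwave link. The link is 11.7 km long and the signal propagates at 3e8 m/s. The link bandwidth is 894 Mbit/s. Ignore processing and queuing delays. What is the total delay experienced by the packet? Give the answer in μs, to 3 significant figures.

43.5 μs

L = 500 × 8 = 4000 bits.
Transmission delay = L/R = 4000 / 894000000 = 4.47427 μs.
Propagation delay = d/s = 11700 m / 300000000 m/s = 39 μs.
Total = 43.5 μs.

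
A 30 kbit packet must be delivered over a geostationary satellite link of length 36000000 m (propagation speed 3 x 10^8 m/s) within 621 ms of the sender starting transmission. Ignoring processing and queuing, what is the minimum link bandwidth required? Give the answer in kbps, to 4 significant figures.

59.88 kbps

Propagation delay = 36000000 / 300000000 = 120 ms.
Transmission budget = 621 − 120 = 501 ms.
R ≥ L / t_tx = 30000 bits / 0.501 s = 59.88 kbps.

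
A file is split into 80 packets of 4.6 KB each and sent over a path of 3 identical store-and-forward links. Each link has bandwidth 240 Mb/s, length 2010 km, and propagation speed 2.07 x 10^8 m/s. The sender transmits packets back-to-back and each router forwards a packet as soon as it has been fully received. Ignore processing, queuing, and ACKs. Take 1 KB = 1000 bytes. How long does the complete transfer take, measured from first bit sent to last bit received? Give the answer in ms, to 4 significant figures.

41.70 ms

Per-hop transmission t_tx = L/R = 36800/240000000 = 0.153333 ms.
Per-hop propagation t_prop = 2010000/2.07e+08 = 9.71014 ms.
Pipeline fill: first packet needs 3·t_tx to clear all hops; remaining 79 packets each add one t_tx.
Total = (3+80-1)·t_tx + 3·t_prop = 82·0.153333 + 3·9.71014 = 41.70 ms.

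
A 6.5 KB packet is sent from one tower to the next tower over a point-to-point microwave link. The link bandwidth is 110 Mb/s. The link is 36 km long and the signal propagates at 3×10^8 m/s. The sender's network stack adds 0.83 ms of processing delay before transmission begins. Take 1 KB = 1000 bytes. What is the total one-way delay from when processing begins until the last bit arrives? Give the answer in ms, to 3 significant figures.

L = 52000 bits.
Transmission delay = L/R = 52000 / 110000000 = 0.472727 ms.
Propagation delay = d/s = 36000 m / 300000000 m/s = 0.12 ms.
Plus processing delay 0.83 ms = 0.83 ms.
Total = 1.42 ms.

1.42 ms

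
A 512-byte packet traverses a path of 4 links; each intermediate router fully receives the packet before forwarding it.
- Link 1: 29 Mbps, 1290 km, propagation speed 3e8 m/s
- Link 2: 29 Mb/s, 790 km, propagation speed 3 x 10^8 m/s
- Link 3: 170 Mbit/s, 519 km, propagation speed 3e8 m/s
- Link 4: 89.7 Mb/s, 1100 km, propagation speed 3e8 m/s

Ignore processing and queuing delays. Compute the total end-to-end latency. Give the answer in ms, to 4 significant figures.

12.68 ms

L = 512 × 8 = 4096 bits.
Transmission delays (L/R per hop): 0.141241, 0.141241, 0.0240941, 0.0456633 ms; sum = 0.35224 ms.
Propagation delays (d/s per hop): 4.3, 2.63333, 1.73, 3.66667 ms; sum = 12.33 ms.
End-to-end = 12.68 ms.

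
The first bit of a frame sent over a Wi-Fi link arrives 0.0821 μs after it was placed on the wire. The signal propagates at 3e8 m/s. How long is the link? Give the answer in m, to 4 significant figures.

24.63 m

d = s × t_prop = 300000000 × 8.21e-08 = 24.63 m.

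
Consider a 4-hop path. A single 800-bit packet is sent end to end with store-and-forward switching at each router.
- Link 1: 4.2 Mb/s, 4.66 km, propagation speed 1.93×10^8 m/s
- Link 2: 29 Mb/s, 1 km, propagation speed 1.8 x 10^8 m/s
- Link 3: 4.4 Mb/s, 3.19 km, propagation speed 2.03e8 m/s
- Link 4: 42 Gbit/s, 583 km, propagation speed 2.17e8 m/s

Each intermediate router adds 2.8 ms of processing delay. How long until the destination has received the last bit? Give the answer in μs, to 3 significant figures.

Transmission delays (L/R per hop): 190.476, 27.5862, 181.818, 0.0190476 μs; sum = 399.9 μs.
Propagation delays (d/s per hop): 24.1451, 5.55556, 15.7143, 2686.64 μs; sum = 2732.05 μs.
Processing at 3 router(s): 3 × 2.8 ms = 8400 μs.
End-to-end = 11500 μs.

11500 μs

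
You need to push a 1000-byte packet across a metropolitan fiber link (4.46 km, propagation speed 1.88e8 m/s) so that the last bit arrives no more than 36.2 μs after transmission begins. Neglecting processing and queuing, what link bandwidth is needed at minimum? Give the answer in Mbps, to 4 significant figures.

641.2 Mbps

L = 8000 bits.
Propagation delay = 4460 / 188000000 = 23.7234 μs.
Transmission budget = 36.2 − 23.7234 = 12.4766 μs.
R ≥ L / t_tx = 8000 bits / 1.24766e-05 s = 641.2 Mbps.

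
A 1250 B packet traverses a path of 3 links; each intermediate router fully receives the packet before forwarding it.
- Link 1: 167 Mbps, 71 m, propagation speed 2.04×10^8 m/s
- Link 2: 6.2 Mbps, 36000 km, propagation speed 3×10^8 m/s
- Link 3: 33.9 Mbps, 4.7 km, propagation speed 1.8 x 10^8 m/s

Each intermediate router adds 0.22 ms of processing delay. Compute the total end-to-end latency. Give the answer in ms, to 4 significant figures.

122.4 ms

L = 1250 × 8 = 10000 bits.
Transmission delays (L/R per hop): 0.0598802, 1.6129, 0.294985 ms; sum = 1.96777 ms.
Propagation delays (d/s per hop): 0.000348039, 120, 0.0261111 ms; sum = 120.026 ms.
Processing at 2 router(s): 2 × 0.22 ms = 0.44 ms.
End-to-end = 122.4 ms.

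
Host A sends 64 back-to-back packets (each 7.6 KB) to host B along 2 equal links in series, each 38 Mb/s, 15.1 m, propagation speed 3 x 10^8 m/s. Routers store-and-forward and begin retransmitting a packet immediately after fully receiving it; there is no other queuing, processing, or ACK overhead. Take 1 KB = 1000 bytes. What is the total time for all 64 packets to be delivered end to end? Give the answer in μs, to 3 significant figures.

Per-hop transmission t_tx = L/R = 60800/38000000 = 1600 μs.
Per-hop propagation t_prop = 15.1/300000000 = 0.0503333 μs.
Pipeline fill: first packet needs 2·t_tx to clear all hops; remaining 63 packets each add one t_tx.
Total = (2+64-1)·t_tx + 2·t_prop = 65·1600 + 2·0.0503333 = 104000 μs.

104000 μs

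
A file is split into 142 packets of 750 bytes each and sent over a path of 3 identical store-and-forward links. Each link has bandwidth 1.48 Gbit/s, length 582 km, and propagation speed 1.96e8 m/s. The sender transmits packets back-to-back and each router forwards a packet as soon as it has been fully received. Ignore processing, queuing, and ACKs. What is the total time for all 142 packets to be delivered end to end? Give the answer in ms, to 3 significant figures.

Per-hop transmission t_tx = L/R = 6000/1480000000 = 0.00405405 ms.
Per-hop propagation t_prop = 582000/196000000 = 2.96939 ms.
Pipeline fill: first packet needs 3·t_tx to clear all hops; remaining 141 packets each add one t_tx.
Total = (3+142-1)·t_tx + 3·t_prop = 144·0.00405405 + 3·2.96939 = 9.49 ms.

9.49 ms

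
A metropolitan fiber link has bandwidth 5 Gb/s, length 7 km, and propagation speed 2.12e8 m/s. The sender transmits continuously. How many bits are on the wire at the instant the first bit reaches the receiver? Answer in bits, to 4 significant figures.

Propagation delay = 7000 / 212000000 = 3.30189e-05 s.
BDP = R × t_prop = 5000000000 × 3.30189e-05 = 165094 bits.

165100 bits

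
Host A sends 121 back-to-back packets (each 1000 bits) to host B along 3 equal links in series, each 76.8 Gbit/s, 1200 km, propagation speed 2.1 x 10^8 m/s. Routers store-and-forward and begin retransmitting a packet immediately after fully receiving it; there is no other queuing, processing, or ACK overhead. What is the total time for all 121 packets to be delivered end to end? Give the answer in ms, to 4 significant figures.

17.14 ms

Per-hop transmission t_tx = L/R = 1000/76800000000 = 1.30208e-05 ms.
Per-hop propagation t_prop = 1200000/210000000 = 5.71429 ms.
Pipeline fill: first packet needs 3·t_tx to clear all hops; remaining 120 packets each add one t_tx.
Total = (3+121-1)·t_tx + 3·t_prop = 123·1.30208e-05 + 3·5.71429 = 17.14 ms.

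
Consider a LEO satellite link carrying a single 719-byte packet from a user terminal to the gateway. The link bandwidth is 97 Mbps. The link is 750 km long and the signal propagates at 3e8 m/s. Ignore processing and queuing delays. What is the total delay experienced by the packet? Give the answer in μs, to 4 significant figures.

2559 μs

L = 719 × 8 = 5752 bits.
Transmission delay = L/R = 5752 / 97000000 = 59.299 μs.
Propagation delay = d/s = 750000 m / 300000000 m/s = 2500 μs.
Total = 2559 μs.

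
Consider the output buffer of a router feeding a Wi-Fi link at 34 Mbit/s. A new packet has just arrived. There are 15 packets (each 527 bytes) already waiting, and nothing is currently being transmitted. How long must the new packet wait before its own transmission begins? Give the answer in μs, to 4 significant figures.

Each queued packet: L/R = 4216/34000000 = 124 μs.
15 queued → 1860 μs.
Queuing delay = 1860 μs.

1860 μs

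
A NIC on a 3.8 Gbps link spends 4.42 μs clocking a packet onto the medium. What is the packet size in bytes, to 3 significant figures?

L = R × t_tx = 3800000000 b/s × 4.42e-06 s = 16796 bits.
In bytes: 16796 / 8 = 2100 bytes.

2100 bytes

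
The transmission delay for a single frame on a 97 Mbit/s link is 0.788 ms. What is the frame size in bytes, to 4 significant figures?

L = R × t_tx = 97000000 b/s × 0.000788 s = 76436 bits.
In bytes: 76436 / 8 = 9555 bytes.

9555 bytes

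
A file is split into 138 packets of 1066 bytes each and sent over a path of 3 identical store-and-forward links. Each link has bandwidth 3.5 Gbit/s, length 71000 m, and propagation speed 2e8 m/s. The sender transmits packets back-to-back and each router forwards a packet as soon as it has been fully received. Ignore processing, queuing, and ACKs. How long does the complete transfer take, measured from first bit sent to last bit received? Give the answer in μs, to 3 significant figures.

1410 μs

Per-hop transmission t_tx = L/R = 8528/3500000000 = 2.43657 μs.
Per-hop propagation t_prop = 71000/200000000 = 355 μs.
Pipeline fill: first packet needs 3·t_tx to clear all hops; remaining 137 packets each add one t_tx.
Total = (3+138-1)·t_tx + 3·t_prop = 140·2.43657 + 3·355 = 1410 μs.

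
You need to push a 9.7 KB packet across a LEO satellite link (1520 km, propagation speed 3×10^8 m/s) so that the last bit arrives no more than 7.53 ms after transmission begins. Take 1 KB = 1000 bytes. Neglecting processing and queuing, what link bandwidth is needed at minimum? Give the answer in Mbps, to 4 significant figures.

L = 77600 bits.
Propagation delay = 1520000 / 300000000 = 5.06667 ms.
Transmission budget = 7.53 − 5.06667 = 2.46333 ms.
R ≥ L / t_tx = 77600 bits / 0.00246333 s = 31.50 Mbps.

31.50 Mbps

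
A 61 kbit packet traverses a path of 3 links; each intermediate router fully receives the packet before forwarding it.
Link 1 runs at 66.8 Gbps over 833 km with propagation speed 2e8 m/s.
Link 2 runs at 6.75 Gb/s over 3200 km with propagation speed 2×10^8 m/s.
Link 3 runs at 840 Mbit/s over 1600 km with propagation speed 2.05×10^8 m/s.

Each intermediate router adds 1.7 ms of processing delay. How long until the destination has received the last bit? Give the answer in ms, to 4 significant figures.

L = 61000 bits.
Transmission delays (L/R per hop): 0.000913174, 0.00903704, 0.072619 ms; sum = 0.0825693 ms.
Propagation delays (d/s per hop): 4.165, 16, 7.80488 ms; sum = 27.9699 ms.
Processing at 2 router(s): 2 × 1.7 ms = 3.4 ms.
End-to-end = 31.45 ms.

31.45 ms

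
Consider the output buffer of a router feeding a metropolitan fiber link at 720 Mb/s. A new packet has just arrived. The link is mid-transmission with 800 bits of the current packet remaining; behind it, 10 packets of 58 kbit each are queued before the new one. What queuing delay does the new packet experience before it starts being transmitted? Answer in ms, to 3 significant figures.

Each queued packet: L/R = 58000/720000000 = 0.0805556 ms.
10 queued → 0.805556 ms.
Plus remaining 800 bits of current packet: 0.00111111 ms.
Queuing delay = 0.807 ms.

0.807 ms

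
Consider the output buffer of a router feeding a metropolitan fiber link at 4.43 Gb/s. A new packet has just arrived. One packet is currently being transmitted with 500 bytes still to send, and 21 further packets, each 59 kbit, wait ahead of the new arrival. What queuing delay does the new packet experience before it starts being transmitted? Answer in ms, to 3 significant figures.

0.281 ms

Each queued packet: L/R = 59000/4430000000 = 0.0133183 ms.
21 queued → 0.279684 ms.
Plus remaining 4000 bits of current packet: 0.000902935 ms.
Queuing delay = 0.281 ms.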